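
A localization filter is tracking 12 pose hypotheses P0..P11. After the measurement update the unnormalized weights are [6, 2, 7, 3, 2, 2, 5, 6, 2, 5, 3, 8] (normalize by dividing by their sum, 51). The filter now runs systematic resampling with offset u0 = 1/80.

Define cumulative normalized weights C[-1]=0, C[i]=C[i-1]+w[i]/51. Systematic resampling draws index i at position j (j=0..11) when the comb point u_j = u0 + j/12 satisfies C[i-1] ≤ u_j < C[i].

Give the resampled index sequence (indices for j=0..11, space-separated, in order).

0 0 2 2 3 5 6 7 8 9 11 11

C = [2/17, 8/51, 5/17, 6/17, 20/51, 22/51, 9/17, 11/17, 35/51, 40/51, 43/51, 1]
j=0: u_0=1/80 ∈ [0, 2/17) → index 0
j=1: u_1=23/240 ∈ [0, 2/17) → index 0
j=2: u_2=43/240 ∈ [8/51, 5/17) → index 2
j=3: u_3=21/80 ∈ [8/51, 5/17) → index 2
j=4: u_4=83/240 ∈ [5/17, 6/17) → index 3
j=5: u_5=103/240 ∈ [20/51, 22/51) → index 5
j=6: u_6=41/80 ∈ [22/51, 9/17) → index 6
j=7: u_7=143/240 ∈ [9/17, 11/17) → index 7
j=8: u_8=163/240 ∈ [11/17, 35/51) → index 8
j=9: u_9=61/80 ∈ [35/51, 40/51) → index 9
j=10: u_10=203/240 ∈ [43/51, 1) → index 11
j=11: u_11=223/240 ∈ [43/51, 1) → index 11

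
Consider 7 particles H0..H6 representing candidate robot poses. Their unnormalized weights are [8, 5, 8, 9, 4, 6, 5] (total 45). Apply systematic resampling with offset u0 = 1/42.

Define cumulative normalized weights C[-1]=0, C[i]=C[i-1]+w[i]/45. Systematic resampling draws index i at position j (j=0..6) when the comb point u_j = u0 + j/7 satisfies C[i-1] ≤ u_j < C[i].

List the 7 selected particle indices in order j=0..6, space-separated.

C = [8/45, 13/45, 7/15, 2/3, 34/45, 8/9, 1]
j=0: u_0=1/42 ∈ [0, 8/45) → index 0
j=1: u_1=1/6 ∈ [0, 8/45) → index 0
j=2: u_2=13/42 ∈ [13/45, 7/15) → index 2
j=3: u_3=19/42 ∈ [13/45, 7/15) → index 2
j=4: u_4=25/42 ∈ [7/15, 2/3) → index 3
j=5: u_5=31/42 ∈ [2/3, 34/45) → index 4
j=6: u_6=37/42 ∈ [34/45, 8/9) → index 5

0 0 2 2 3 4 5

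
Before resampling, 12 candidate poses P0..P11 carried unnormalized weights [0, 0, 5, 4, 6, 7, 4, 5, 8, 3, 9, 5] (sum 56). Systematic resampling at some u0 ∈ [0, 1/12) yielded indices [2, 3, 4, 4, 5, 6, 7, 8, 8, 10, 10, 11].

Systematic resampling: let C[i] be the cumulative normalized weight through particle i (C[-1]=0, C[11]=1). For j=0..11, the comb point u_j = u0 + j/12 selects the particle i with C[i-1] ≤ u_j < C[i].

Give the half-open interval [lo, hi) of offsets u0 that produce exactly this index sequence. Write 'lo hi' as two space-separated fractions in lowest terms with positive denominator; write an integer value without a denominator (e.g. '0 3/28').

C = [0, 0, 5/56, 9/56, 15/56, 11/28, 13/28, 31/56, 39/56, 3/4, 51/56, 1]
j=0 picked index 2: u0 ∈ [0, 5/56)
j=1 picked index 3: u0 ∈ [1/168, 13/168)
j=2 picked index 4: u0 ∈ [-1/168, 17/168)
j=3 picked index 4: u0 ∈ [-5/56, 1/56)
j=4 picked index 5: u0 ∈ [-11/168, 5/84)
j=5 picked index 6: u0 ∈ [-1/42, 1/21)
j=6 picked index 7: u0 ∈ [-1/28, 3/56)
j=7 picked index 8: u0 ∈ [-5/168, 19/168)
j=8 picked index 8: u0 ∈ [-19/168, 5/168)
j=9 picked index 10: u0 ∈ [0, 9/56)
j=10 picked index 10: u0 ∈ [-1/12, 13/168)
j=11 picked index 11: u0 ∈ [-1/168, 1/12)
intersection: [1/168, 1/56)

1/168 1/56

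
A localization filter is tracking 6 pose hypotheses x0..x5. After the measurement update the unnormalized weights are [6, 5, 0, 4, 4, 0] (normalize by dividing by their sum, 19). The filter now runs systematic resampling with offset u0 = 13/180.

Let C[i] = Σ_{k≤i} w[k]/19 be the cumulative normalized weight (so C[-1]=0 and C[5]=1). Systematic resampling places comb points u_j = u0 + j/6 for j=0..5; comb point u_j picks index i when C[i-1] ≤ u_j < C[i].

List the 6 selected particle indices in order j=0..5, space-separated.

C = [6/19, 11/19, 11/19, 15/19, 1, 1]
j=0: u_0=13/180 ∈ [0, 6/19) → index 0
j=1: u_1=43/180 ∈ [0, 6/19) → index 0
j=2: u_2=73/180 ∈ [6/19, 11/19) → index 1
j=3: u_3=103/180 ∈ [6/19, 11/19) → index 1
j=4: u_4=133/180 ∈ [11/19, 15/19) → index 3
j=5: u_5=163/180 ∈ [15/19, 1) → index 4

0 0 1 1 3 4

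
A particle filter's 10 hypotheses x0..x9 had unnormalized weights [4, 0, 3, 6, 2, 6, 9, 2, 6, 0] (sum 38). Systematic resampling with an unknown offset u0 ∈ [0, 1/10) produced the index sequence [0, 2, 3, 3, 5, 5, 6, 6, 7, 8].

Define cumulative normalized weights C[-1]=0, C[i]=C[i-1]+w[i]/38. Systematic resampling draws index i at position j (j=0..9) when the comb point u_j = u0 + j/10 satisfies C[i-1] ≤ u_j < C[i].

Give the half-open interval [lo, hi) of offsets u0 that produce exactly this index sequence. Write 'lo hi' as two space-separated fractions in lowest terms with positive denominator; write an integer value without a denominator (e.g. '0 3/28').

1/190 4/95

C = [2/19, 2/19, 7/38, 13/38, 15/38, 21/38, 15/19, 16/19, 1, 1]
j=0 picked index 0: u0 ∈ [0, 2/19)
j=1 picked index 2: u0 ∈ [1/190, 8/95)
j=2 picked index 3: u0 ∈ [-3/190, 27/190)
j=3 picked index 3: u0 ∈ [-11/95, 4/95)
j=4 picked index 5: u0 ∈ [-1/190, 29/190)
j=5 picked index 5: u0 ∈ [-2/19, 1/19)
j=6 picked index 6: u0 ∈ [-9/190, 18/95)
j=7 picked index 6: u0 ∈ [-14/95, 17/190)
j=8 picked index 7: u0 ∈ [-1/95, 4/95)
j=9 picked index 8: u0 ∈ [-11/190, 1/10)
intersection: [1/190, 4/95)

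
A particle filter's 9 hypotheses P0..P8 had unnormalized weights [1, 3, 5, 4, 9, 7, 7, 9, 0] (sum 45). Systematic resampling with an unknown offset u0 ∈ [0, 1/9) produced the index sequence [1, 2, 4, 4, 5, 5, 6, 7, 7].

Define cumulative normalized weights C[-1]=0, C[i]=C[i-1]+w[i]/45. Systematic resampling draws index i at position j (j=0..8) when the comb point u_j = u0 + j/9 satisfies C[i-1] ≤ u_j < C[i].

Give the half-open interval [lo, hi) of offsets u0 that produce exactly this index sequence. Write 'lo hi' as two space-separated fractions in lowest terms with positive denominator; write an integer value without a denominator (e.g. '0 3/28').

1/15 4/45

C = [1/45, 4/45, 1/5, 13/45, 22/45, 29/45, 4/5, 1, 1]
j=0 picked index 1: u0 ∈ [1/45, 4/45)
j=1 picked index 2: u0 ∈ [-1/45, 4/45)
j=2 picked index 4: u0 ∈ [1/15, 4/15)
j=3 picked index 4: u0 ∈ [-2/45, 7/45)
j=4 picked index 5: u0 ∈ [2/45, 1/5)
j=5 picked index 5: u0 ∈ [-1/15, 4/45)
j=6 picked index 6: u0 ∈ [-1/45, 2/15)
j=7 picked index 7: u0 ∈ [1/45, 2/9)
j=8 picked index 7: u0 ∈ [-4/45, 1/9)
intersection: [1/15, 4/45)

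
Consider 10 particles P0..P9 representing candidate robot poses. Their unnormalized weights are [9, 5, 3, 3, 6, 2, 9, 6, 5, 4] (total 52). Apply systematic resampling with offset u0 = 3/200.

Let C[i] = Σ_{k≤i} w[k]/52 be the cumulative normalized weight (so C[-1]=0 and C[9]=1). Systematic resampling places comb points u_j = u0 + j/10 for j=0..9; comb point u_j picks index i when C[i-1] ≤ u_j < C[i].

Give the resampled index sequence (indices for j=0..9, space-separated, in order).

C = [9/52, 7/26, 17/52, 5/13, 1/2, 7/13, 37/52, 43/52, 12/13, 1]
j=0: u_0=3/200 ∈ [0, 9/52) → index 0
j=1: u_1=23/200 ∈ [0, 9/52) → index 0
j=2: u_2=43/200 ∈ [9/52, 7/26) → index 1
j=3: u_3=63/200 ∈ [7/26, 17/52) → index 2
j=4: u_4=83/200 ∈ [5/13, 1/2) → index 4
j=5: u_5=103/200 ∈ [1/2, 7/13) → index 5
j=6: u_6=123/200 ∈ [7/13, 37/52) → index 6
j=7: u_7=143/200 ∈ [37/52, 43/52) → index 7
j=8: u_8=163/200 ∈ [37/52, 43/52) → index 7
j=9: u_9=183/200 ∈ [43/52, 12/13) → index 8

0 0 1 2 4 5 6 7 7 8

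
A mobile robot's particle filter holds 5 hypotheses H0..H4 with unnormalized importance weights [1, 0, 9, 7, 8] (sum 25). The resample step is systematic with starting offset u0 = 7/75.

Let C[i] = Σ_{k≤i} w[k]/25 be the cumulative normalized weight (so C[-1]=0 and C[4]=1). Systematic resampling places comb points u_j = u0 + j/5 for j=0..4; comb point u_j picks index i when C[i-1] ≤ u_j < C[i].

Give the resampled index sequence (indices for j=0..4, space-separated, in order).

C = [1/25, 1/25, 2/5, 17/25, 1]
j=0: u_0=7/75 ∈ [1/25, 2/5) → index 2
j=1: u_1=22/75 ∈ [1/25, 2/5) → index 2
j=2: u_2=37/75 ∈ [2/5, 17/25) → index 3
j=3: u_3=52/75 ∈ [17/25, 1) → index 4
j=4: u_4=67/75 ∈ [17/25, 1) → index 4

2 2 3 4 4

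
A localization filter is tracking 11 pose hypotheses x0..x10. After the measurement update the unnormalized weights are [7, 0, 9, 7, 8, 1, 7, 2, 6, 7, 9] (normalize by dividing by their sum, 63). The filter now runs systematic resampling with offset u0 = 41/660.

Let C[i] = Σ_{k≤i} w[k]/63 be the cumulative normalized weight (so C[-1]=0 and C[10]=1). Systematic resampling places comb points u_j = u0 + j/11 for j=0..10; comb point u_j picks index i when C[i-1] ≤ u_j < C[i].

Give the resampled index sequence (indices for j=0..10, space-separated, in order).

C = [1/9, 1/9, 16/63, 23/63, 31/63, 32/63, 13/21, 41/63, 47/63, 6/7, 1]
j=0: u_0=41/660 ∈ [0, 1/9) → index 0
j=1: u_1=101/660 ∈ [1/9, 16/63) → index 2
j=2: u_2=161/660 ∈ [1/9, 16/63) → index 2
j=3: u_3=221/660 ∈ [16/63, 23/63) → index 3
j=4: u_4=281/660 ∈ [23/63, 31/63) → index 4
j=5: u_5=31/60 ∈ [32/63, 13/21) → index 6
j=6: u_6=401/660 ∈ [32/63, 13/21) → index 6
j=7: u_7=461/660 ∈ [41/63, 47/63) → index 8
j=8: u_8=521/660 ∈ [47/63, 6/7) → index 9
j=9: u_9=581/660 ∈ [6/7, 1) → index 10
j=10: u_10=641/660 ∈ [6/7, 1) → index 10

0 2 2 3 4 6 6 8 9 10 10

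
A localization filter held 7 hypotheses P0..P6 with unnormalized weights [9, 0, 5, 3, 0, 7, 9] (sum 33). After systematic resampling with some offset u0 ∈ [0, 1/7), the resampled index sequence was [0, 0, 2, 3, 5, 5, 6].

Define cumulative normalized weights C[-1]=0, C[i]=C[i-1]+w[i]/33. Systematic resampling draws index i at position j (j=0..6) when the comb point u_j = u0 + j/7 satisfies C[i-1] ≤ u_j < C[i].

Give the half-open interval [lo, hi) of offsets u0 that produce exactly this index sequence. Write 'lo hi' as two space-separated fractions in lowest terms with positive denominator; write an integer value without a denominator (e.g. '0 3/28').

0 1/77

C = [3/11, 3/11, 14/33, 17/33, 17/33, 8/11, 1]
j=0 picked index 0: u0 ∈ [0, 3/11)
j=1 picked index 0: u0 ∈ [-1/7, 10/77)
j=2 picked index 2: u0 ∈ [-1/77, 32/231)
j=3 picked index 3: u0 ∈ [-1/231, 20/231)
j=4 picked index 5: u0 ∈ [-13/231, 12/77)
j=5 picked index 5: u0 ∈ [-46/231, 1/77)
j=6 picked index 6: u0 ∈ [-10/77, 1/7)
intersection: [0, 1/77)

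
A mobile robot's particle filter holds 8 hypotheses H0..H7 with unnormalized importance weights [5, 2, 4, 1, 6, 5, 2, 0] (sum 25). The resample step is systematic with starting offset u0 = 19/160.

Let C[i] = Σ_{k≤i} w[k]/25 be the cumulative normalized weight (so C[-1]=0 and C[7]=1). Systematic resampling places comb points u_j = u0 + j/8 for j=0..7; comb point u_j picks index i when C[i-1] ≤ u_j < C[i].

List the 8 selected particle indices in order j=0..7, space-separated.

0 1 2 4 4 5 5 6

C = [1/5, 7/25, 11/25, 12/25, 18/25, 23/25, 1, 1]
j=0: u_0=19/160 ∈ [0, 1/5) → index 0
j=1: u_1=39/160 ∈ [1/5, 7/25) → index 1
j=2: u_2=59/160 ∈ [7/25, 11/25) → index 2
j=3: u_3=79/160 ∈ [12/25, 18/25) → index 4
j=4: u_4=99/160 ∈ [12/25, 18/25) → index 4
j=5: u_5=119/160 ∈ [18/25, 23/25) → index 5
j=6: u_6=139/160 ∈ [18/25, 23/25) → index 5
j=7: u_7=159/160 ∈ [23/25, 1) → index 6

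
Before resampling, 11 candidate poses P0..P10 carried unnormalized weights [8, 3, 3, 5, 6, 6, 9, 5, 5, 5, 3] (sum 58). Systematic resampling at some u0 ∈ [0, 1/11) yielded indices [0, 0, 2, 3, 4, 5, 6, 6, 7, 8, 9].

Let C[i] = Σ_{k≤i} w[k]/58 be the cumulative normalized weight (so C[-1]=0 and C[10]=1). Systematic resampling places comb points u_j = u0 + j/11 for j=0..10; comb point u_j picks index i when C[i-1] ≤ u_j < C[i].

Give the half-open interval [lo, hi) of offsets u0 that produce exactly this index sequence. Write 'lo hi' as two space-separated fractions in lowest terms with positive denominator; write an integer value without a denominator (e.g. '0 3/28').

5/638 25/638

C = [4/29, 11/58, 7/29, 19/58, 25/58, 31/58, 20/29, 45/58, 25/29, 55/58, 1]
j=0 picked index 0: u0 ∈ [0, 4/29)
j=1 picked index 0: u0 ∈ [-1/11, 15/319)
j=2 picked index 2: u0 ∈ [5/638, 19/319)
j=3 picked index 3: u0 ∈ [-10/319, 35/638)
j=4 picked index 4: u0 ∈ [-23/638, 43/638)
j=5 picked index 5: u0 ∈ [-15/638, 51/638)
j=6 picked index 6: u0 ∈ [-7/638, 46/319)
j=7 picked index 6: u0 ∈ [-65/638, 17/319)
j=8 picked index 7: u0 ∈ [-12/319, 31/638)
j=9 picked index 8: u0 ∈ [-27/638, 14/319)
j=10 picked index 9: u0 ∈ [-15/319, 25/638)
intersection: [5/638, 25/638)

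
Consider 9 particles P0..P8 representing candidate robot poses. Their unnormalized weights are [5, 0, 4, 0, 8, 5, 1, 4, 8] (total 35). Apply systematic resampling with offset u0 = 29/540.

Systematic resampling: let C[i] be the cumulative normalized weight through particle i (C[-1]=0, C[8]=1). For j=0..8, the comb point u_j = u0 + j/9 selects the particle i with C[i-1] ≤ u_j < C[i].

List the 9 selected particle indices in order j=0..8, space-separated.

0 2 4 4 5 5 7 8 8

C = [1/7, 1/7, 9/35, 9/35, 17/35, 22/35, 23/35, 27/35, 1]
j=0: u_0=29/540 ∈ [0, 1/7) → index 0
j=1: u_1=89/540 ∈ [1/7, 9/35) → index 2
j=2: u_2=149/540 ∈ [9/35, 17/35) → index 4
j=3: u_3=209/540 ∈ [9/35, 17/35) → index 4
j=4: u_4=269/540 ∈ [17/35, 22/35) → index 5
j=5: u_5=329/540 ∈ [17/35, 22/35) → index 5
j=6: u_6=389/540 ∈ [23/35, 27/35) → index 7
j=7: u_7=449/540 ∈ [27/35, 1) → index 8
j=8: u_8=509/540 ∈ [27/35, 1) → index 8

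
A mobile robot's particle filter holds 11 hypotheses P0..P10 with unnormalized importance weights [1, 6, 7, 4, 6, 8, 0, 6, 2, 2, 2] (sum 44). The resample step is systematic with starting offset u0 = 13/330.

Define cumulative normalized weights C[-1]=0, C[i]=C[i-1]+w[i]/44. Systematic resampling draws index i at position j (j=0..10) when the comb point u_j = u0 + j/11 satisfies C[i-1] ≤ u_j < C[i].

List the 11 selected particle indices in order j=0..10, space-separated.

C = [1/44, 7/44, 7/22, 9/22, 6/11, 8/11, 8/11, 19/22, 10/11, 21/22, 1]
j=0: u_0=13/330 ∈ [1/44, 7/44) → index 1
j=1: u_1=43/330 ∈ [1/44, 7/44) → index 1
j=2: u_2=73/330 ∈ [7/44, 7/22) → index 2
j=3: u_3=103/330 ∈ [7/44, 7/22) → index 2
j=4: u_4=133/330 ∈ [7/22, 9/22) → index 3
j=5: u_5=163/330 ∈ [9/22, 6/11) → index 4
j=6: u_6=193/330 ∈ [6/11, 8/11) → index 5
j=7: u_7=223/330 ∈ [6/11, 8/11) → index 5
j=8: u_8=23/30 ∈ [8/11, 19/22) → index 7
j=9: u_9=283/330 ∈ [8/11, 19/22) → index 7
j=10: u_10=313/330 ∈ [10/11, 21/22) → index 9

1 1 2 2 3 4 5 5 7 7 9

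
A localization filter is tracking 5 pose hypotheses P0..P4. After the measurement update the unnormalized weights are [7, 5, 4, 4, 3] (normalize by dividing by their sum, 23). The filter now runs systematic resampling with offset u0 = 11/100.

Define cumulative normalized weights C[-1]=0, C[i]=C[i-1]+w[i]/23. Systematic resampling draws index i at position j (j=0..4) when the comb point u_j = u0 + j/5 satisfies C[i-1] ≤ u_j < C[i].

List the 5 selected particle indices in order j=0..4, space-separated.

C = [7/23, 12/23, 16/23, 20/23, 1]
j=0: u_0=11/100 ∈ [0, 7/23) → index 0
j=1: u_1=31/100 ∈ [7/23, 12/23) → index 1
j=2: u_2=51/100 ∈ [7/23, 12/23) → index 1
j=3: u_3=71/100 ∈ [16/23, 20/23) → index 3
j=4: u_4=91/100 ∈ [20/23, 1) → index 4

0 1 1 3 4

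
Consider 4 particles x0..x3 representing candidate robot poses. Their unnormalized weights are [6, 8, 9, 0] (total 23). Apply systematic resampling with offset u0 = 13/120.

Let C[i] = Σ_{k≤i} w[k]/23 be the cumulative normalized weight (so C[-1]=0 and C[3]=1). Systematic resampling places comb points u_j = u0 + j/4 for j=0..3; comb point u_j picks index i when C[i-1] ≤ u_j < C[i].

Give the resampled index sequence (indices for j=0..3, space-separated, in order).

0 1 1 2

C = [6/23, 14/23, 1, 1]
j=0: u_0=13/120 ∈ [0, 6/23) → index 0
j=1: u_1=43/120 ∈ [6/23, 14/23) → index 1
j=2: u_2=73/120 ∈ [6/23, 14/23) → index 1
j=3: u_3=103/120 ∈ [14/23, 1) → index 2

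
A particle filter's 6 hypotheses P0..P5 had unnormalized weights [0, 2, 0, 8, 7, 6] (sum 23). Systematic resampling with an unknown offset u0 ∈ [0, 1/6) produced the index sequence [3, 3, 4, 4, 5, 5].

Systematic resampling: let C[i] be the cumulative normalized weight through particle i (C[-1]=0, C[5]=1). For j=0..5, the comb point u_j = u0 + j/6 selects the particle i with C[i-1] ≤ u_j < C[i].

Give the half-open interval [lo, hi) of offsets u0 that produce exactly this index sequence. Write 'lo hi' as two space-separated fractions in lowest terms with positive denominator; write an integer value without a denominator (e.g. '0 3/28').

C = [0, 2/23, 2/23, 10/23, 17/23, 1]
j=0 picked index 3: u0 ∈ [2/23, 10/23)
j=1 picked index 3: u0 ∈ [-11/138, 37/138)
j=2 picked index 4: u0 ∈ [7/69, 28/69)
j=3 picked index 4: u0 ∈ [-3/46, 11/46)
j=4 picked index 5: u0 ∈ [5/69, 1/3)
j=5 picked index 5: u0 ∈ [-13/138, 1/6)
intersection: [7/69, 1/6)

7/69 1/6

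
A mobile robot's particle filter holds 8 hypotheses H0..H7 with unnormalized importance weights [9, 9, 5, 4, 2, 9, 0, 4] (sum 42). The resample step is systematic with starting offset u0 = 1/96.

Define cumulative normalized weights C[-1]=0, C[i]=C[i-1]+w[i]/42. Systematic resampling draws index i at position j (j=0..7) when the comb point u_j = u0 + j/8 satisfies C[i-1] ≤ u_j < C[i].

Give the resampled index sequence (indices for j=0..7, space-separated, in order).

0 0 1 1 2 3 5 5

C = [3/14, 3/7, 23/42, 9/14, 29/42, 19/21, 19/21, 1]
j=0: u_0=1/96 ∈ [0, 3/14) → index 0
j=1: u_1=13/96 ∈ [0, 3/14) → index 0
j=2: u_2=25/96 ∈ [3/14, 3/7) → index 1
j=3: u_3=37/96 ∈ [3/14, 3/7) → index 1
j=4: u_4=49/96 ∈ [3/7, 23/42) → index 2
j=5: u_5=61/96 ∈ [23/42, 9/14) → index 3
j=6: u_6=73/96 ∈ [29/42, 19/21) → index 5
j=7: u_7=85/96 ∈ [29/42, 19/21) → index 5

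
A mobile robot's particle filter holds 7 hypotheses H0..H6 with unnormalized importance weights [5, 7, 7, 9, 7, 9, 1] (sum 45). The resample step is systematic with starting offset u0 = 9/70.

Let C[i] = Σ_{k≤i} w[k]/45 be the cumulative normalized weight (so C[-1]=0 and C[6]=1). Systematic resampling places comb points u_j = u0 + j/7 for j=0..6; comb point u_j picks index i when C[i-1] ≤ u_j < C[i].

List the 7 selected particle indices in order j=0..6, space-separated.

1 2 2 3 4 5 6

C = [1/9, 4/15, 19/45, 28/45, 7/9, 44/45, 1]
j=0: u_0=9/70 ∈ [1/9, 4/15) → index 1
j=1: u_1=19/70 ∈ [4/15, 19/45) → index 2
j=2: u_2=29/70 ∈ [4/15, 19/45) → index 2
j=3: u_3=39/70 ∈ [19/45, 28/45) → index 3
j=4: u_4=7/10 ∈ [28/45, 7/9) → index 4
j=5: u_5=59/70 ∈ [7/9, 44/45) → index 5
j=6: u_6=69/70 ∈ [44/45, 1) → index 6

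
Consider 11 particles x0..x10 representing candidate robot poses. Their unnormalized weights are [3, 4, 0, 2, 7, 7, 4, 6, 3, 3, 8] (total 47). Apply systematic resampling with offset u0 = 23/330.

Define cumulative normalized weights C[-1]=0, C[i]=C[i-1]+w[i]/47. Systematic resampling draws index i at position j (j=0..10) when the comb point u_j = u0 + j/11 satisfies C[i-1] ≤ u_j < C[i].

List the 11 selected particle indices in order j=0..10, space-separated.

C = [3/47, 7/47, 7/47, 9/47, 16/47, 23/47, 27/47, 33/47, 36/47, 39/47, 1]
j=0: u_0=23/330 ∈ [3/47, 7/47) → index 1
j=1: u_1=53/330 ∈ [7/47, 9/47) → index 3
j=2: u_2=83/330 ∈ [9/47, 16/47) → index 4
j=3: u_3=113/330 ∈ [16/47, 23/47) → index 5
j=4: u_4=13/30 ∈ [16/47, 23/47) → index 5
j=5: u_5=173/330 ∈ [23/47, 27/47) → index 6
j=6: u_6=203/330 ∈ [27/47, 33/47) → index 7
j=7: u_7=233/330 ∈ [33/47, 36/47) → index 8
j=8: u_8=263/330 ∈ [36/47, 39/47) → index 9
j=9: u_9=293/330 ∈ [39/47, 1) → index 10
j=10: u_10=323/330 ∈ [39/47, 1) → index 10

1 3 4 5 5 6 7 8 9 10 10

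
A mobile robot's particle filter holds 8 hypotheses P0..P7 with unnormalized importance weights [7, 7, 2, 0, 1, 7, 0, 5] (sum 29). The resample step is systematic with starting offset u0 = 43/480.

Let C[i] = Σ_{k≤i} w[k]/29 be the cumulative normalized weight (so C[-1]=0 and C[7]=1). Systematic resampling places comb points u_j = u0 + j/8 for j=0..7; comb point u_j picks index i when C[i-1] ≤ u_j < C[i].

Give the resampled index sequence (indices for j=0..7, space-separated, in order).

0 0 1 1 5 5 7 7

C = [7/29, 14/29, 16/29, 16/29, 17/29, 24/29, 24/29, 1]
j=0: u_0=43/480 ∈ [0, 7/29) → index 0
j=1: u_1=103/480 ∈ [0, 7/29) → index 0
j=2: u_2=163/480 ∈ [7/29, 14/29) → index 1
j=3: u_3=223/480 ∈ [7/29, 14/29) → index 1
j=4: u_4=283/480 ∈ [17/29, 24/29) → index 5
j=5: u_5=343/480 ∈ [17/29, 24/29) → index 5
j=6: u_6=403/480 ∈ [24/29, 1) → index 7
j=7: u_7=463/480 ∈ [24/29, 1) → index 7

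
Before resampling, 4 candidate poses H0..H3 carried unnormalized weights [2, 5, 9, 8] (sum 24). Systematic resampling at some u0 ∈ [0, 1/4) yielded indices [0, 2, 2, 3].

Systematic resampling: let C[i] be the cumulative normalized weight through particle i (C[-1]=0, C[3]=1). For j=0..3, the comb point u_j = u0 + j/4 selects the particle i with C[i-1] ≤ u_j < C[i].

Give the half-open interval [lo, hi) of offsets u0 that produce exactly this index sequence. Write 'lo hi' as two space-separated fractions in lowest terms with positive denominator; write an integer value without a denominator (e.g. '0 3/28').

1/24 1/12

C = [1/12, 7/24, 2/3, 1]
j=0 picked index 0: u0 ∈ [0, 1/12)
j=1 picked index 2: u0 ∈ [1/24, 5/12)
j=2 picked index 2: u0 ∈ [-5/24, 1/6)
j=3 picked index 3: u0 ∈ [-1/12, 1/4)
intersection: [1/24, 1/12)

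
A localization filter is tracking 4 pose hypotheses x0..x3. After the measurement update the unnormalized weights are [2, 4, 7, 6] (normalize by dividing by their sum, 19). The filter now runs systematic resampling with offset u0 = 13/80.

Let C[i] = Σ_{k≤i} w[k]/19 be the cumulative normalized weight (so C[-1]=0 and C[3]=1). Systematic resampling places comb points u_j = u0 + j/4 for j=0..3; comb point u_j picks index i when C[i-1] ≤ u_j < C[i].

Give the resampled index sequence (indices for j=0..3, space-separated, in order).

C = [2/19, 6/19, 13/19, 1]
j=0: u_0=13/80 ∈ [2/19, 6/19) → index 1
j=1: u_1=33/80 ∈ [6/19, 13/19) → index 2
j=2: u_2=53/80 ∈ [6/19, 13/19) → index 2
j=3: u_3=73/80 ∈ [13/19, 1) → index 3

1 2 2 3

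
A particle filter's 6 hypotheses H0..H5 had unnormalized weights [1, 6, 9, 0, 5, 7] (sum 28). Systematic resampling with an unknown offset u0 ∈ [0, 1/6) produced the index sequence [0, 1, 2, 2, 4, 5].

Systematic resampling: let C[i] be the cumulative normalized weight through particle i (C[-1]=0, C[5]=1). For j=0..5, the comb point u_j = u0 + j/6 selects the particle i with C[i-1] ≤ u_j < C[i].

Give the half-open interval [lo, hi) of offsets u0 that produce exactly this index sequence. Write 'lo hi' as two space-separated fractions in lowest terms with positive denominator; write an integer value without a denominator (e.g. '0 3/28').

C = [1/28, 1/4, 4/7, 4/7, 3/4, 1]
j=0 picked index 0: u0 ∈ [0, 1/28)
j=1 picked index 1: u0 ∈ [-11/84, 1/12)
j=2 picked index 2: u0 ∈ [-1/12, 5/21)
j=3 picked index 2: u0 ∈ [-1/4, 1/14)
j=4 picked index 4: u0 ∈ [-2/21, 1/12)
j=5 picked index 5: u0 ∈ [-1/12, 1/6)
intersection: [0, 1/28)

0 1/28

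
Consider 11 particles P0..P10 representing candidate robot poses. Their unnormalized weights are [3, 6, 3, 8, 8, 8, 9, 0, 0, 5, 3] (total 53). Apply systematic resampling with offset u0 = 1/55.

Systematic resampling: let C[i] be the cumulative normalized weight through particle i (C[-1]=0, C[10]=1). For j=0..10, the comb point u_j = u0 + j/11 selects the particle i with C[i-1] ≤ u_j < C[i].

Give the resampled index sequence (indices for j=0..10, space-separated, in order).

C = [3/53, 9/53, 12/53, 20/53, 28/53, 36/53, 45/53, 45/53, 45/53, 50/53, 1]
j=0: u_0=1/55 ∈ [0, 3/53) → index 0
j=1: u_1=6/55 ∈ [3/53, 9/53) → index 1
j=2: u_2=1/5 ∈ [9/53, 12/53) → index 2
j=3: u_3=16/55 ∈ [12/53, 20/53) → index 3
j=4: u_4=21/55 ∈ [20/53, 28/53) → index 4
j=5: u_5=26/55 ∈ [20/53, 28/53) → index 4
j=6: u_6=31/55 ∈ [28/53, 36/53) → index 5
j=7: u_7=36/55 ∈ [28/53, 36/53) → index 5
j=8: u_8=41/55 ∈ [36/53, 45/53) → index 6
j=9: u_9=46/55 ∈ [36/53, 45/53) → index 6
j=10: u_10=51/55 ∈ [45/53, 50/53) → index 9

0 1 2 3 4 4 5 5 6 6 9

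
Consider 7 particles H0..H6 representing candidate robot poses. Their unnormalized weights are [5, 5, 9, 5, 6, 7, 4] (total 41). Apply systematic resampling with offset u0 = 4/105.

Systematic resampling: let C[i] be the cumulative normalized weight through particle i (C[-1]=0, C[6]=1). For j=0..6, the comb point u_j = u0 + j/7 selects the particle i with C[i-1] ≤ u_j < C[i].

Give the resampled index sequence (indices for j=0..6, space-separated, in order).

C = [5/41, 10/41, 19/41, 24/41, 30/41, 37/41, 1]
j=0: u_0=4/105 ∈ [0, 5/41) → index 0
j=1: u_1=19/105 ∈ [5/41, 10/41) → index 1
j=2: u_2=34/105 ∈ [10/41, 19/41) → index 2
j=3: u_3=7/15 ∈ [19/41, 24/41) → index 3
j=4: u_4=64/105 ∈ [24/41, 30/41) → index 4
j=5: u_5=79/105 ∈ [30/41, 37/41) → index 5
j=6: u_6=94/105 ∈ [30/41, 37/41) → index 5

0 1 2 3 4 5 5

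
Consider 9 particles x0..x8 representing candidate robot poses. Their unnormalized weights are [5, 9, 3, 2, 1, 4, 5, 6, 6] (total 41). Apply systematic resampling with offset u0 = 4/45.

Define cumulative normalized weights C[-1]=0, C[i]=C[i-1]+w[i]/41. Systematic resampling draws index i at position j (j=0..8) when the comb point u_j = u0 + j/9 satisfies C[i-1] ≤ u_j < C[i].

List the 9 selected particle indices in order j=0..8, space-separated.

C = [5/41, 14/41, 17/41, 19/41, 20/41, 24/41, 29/41, 35/41, 1]
j=0: u_0=4/45 ∈ [0, 5/41) → index 0
j=1: u_1=1/5 ∈ [5/41, 14/41) → index 1
j=2: u_2=14/45 ∈ [5/41, 14/41) → index 1
j=3: u_3=19/45 ∈ [17/41, 19/41) → index 3
j=4: u_4=8/15 ∈ [20/41, 24/41) → index 5
j=5: u_5=29/45 ∈ [24/41, 29/41) → index 6
j=6: u_6=34/45 ∈ [29/41, 35/41) → index 7
j=7: u_7=13/15 ∈ [35/41, 1) → index 8
j=8: u_8=44/45 ∈ [35/41, 1) → index 8

0 1 1 3 5 6 7 8 8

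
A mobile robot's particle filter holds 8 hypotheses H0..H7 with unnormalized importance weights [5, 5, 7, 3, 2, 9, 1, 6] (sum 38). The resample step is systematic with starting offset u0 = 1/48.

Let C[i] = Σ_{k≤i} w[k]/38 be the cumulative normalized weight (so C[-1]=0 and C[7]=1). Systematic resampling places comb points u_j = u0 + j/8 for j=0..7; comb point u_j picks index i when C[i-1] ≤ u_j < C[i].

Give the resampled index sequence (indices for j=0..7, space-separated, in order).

C = [5/38, 5/19, 17/38, 10/19, 11/19, 31/38, 16/19, 1]
j=0: u_0=1/48 ∈ [0, 5/38) → index 0
j=1: u_1=7/48 ∈ [5/38, 5/19) → index 1
j=2: u_2=13/48 ∈ [5/19, 17/38) → index 2
j=3: u_3=19/48 ∈ [5/19, 17/38) → index 2
j=4: u_4=25/48 ∈ [17/38, 10/19) → index 3
j=5: u_5=31/48 ∈ [11/19, 31/38) → index 5
j=6: u_6=37/48 ∈ [11/19, 31/38) → index 5
j=7: u_7=43/48 ∈ [16/19, 1) → index 7

0 1 2 2 3 5 5 7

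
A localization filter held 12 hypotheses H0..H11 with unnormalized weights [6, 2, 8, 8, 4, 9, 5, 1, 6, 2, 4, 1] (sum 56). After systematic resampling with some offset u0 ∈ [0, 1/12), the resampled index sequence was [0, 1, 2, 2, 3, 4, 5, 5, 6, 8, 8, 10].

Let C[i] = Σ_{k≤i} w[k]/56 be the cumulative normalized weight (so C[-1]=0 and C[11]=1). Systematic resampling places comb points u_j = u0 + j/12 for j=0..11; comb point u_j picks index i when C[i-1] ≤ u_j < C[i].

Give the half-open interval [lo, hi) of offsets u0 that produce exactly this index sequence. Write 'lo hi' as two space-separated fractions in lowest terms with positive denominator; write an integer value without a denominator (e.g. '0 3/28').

C = [3/28, 1/7, 2/7, 3/7, 1/2, 37/56, 3/4, 43/56, 7/8, 51/56, 55/56, 1]
j=0 picked index 0: u0 ∈ [0, 3/28)
j=1 picked index 1: u0 ∈ [1/42, 5/84)
j=2 picked index 2: u0 ∈ [-1/42, 5/42)
j=3 picked index 2: u0 ∈ [-3/28, 1/28)
j=4 picked index 3: u0 ∈ [-1/21, 2/21)
j=5 picked index 4: u0 ∈ [1/84, 1/12)
j=6 picked index 5: u0 ∈ [0, 9/56)
j=7 picked index 5: u0 ∈ [-1/12, 13/168)
j=8 picked index 6: u0 ∈ [-1/168, 1/12)
j=9 picked index 8: u0 ∈ [1/56, 1/8)
j=10 picked index 8: u0 ∈ [-11/168, 1/24)
j=11 picked index 10: u0 ∈ [-1/168, 11/168)
intersection: [1/42, 1/28)

1/42 1/28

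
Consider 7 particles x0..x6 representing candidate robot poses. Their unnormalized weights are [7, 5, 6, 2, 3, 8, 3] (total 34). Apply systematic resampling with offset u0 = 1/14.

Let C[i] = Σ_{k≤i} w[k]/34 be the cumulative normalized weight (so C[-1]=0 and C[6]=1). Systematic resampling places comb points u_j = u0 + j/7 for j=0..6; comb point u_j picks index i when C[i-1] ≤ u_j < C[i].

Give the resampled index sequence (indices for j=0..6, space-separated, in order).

0 1 2 2 4 5 6

C = [7/34, 6/17, 9/17, 10/17, 23/34, 31/34, 1]
j=0: u_0=1/14 ∈ [0, 7/34) → index 0
j=1: u_1=3/14 ∈ [7/34, 6/17) → index 1
j=2: u_2=5/14 ∈ [6/17, 9/17) → index 2
j=3: u_3=1/2 ∈ [6/17, 9/17) → index 2
j=4: u_4=9/14 ∈ [10/17, 23/34) → index 4
j=5: u_5=11/14 ∈ [23/34, 31/34) → index 5
j=6: u_6=13/14 ∈ [31/34, 1) → index 6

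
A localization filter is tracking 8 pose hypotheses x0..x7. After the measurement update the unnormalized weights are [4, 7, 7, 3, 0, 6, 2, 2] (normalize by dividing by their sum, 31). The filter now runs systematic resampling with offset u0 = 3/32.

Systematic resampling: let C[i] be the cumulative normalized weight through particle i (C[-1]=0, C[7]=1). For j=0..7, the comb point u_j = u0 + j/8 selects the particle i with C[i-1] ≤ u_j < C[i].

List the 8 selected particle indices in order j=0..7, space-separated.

0 1 1 2 3 5 5 7

C = [4/31, 11/31, 18/31, 21/31, 21/31, 27/31, 29/31, 1]
j=0: u_0=3/32 ∈ [0, 4/31) → index 0
j=1: u_1=7/32 ∈ [4/31, 11/31) → index 1
j=2: u_2=11/32 ∈ [4/31, 11/31) → index 1
j=3: u_3=15/32 ∈ [11/31, 18/31) → index 2
j=4: u_4=19/32 ∈ [18/31, 21/31) → index 3
j=5: u_5=23/32 ∈ [21/31, 27/31) → index 5
j=6: u_6=27/32 ∈ [21/31, 27/31) → index 5
j=7: u_7=31/32 ∈ [29/31, 1) → index 7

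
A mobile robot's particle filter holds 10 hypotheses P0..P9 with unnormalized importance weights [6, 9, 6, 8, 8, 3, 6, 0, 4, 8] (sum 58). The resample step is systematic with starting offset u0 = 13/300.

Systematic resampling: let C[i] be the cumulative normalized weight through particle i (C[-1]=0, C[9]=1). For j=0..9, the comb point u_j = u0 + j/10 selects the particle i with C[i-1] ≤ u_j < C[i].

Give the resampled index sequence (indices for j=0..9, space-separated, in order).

C = [3/29, 15/58, 21/58, 1/2, 37/58, 20/29, 23/29, 23/29, 25/29, 1]
j=0: u_0=13/300 ∈ [0, 3/29) → index 0
j=1: u_1=43/300 ∈ [3/29, 15/58) → index 1
j=2: u_2=73/300 ∈ [3/29, 15/58) → index 1
j=3: u_3=103/300 ∈ [15/58, 21/58) → index 2
j=4: u_4=133/300 ∈ [21/58, 1/2) → index 3
j=5: u_5=163/300 ∈ [1/2, 37/58) → index 4
j=6: u_6=193/300 ∈ [37/58, 20/29) → index 5
j=7: u_7=223/300 ∈ [20/29, 23/29) → index 6
j=8: u_8=253/300 ∈ [23/29, 25/29) → index 8
j=9: u_9=283/300 ∈ [25/29, 1) → index 9

0 1 1 2 3 4 5 6 8 9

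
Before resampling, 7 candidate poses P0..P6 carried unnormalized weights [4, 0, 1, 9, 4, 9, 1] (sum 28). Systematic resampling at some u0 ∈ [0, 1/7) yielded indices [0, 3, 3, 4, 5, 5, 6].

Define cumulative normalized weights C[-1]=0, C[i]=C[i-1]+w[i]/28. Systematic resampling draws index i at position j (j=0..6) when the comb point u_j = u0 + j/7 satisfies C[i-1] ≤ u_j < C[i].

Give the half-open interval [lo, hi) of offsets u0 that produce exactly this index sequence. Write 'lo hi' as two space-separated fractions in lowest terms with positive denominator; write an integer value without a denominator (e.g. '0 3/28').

3/28 1/7

C = [1/7, 1/7, 5/28, 1/2, 9/14, 27/28, 1]
j=0 picked index 0: u0 ∈ [0, 1/7)
j=1 picked index 3: u0 ∈ [1/28, 5/14)
j=2 picked index 3: u0 ∈ [-3/28, 3/14)
j=3 picked index 4: u0 ∈ [1/14, 3/14)
j=4 picked index 5: u0 ∈ [1/14, 11/28)
j=5 picked index 5: u0 ∈ [-1/14, 1/4)
j=6 picked index 6: u0 ∈ [3/28, 1/7)
intersection: [3/28, 1/7)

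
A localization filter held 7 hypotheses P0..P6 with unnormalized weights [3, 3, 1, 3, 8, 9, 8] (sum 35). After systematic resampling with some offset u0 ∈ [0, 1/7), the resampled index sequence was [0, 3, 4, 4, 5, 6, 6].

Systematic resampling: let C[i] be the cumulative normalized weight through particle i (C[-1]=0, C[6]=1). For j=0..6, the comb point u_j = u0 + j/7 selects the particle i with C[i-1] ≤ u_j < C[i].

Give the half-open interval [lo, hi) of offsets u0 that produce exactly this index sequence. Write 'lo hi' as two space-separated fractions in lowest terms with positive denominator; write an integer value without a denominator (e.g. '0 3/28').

2/35 3/35

C = [3/35, 6/35, 1/5, 2/7, 18/35, 27/35, 1]
j=0 picked index 0: u0 ∈ [0, 3/35)
j=1 picked index 3: u0 ∈ [2/35, 1/7)
j=2 picked index 4: u0 ∈ [0, 8/35)
j=3 picked index 4: u0 ∈ [-1/7, 3/35)
j=4 picked index 5: u0 ∈ [-2/35, 1/5)
j=5 picked index 6: u0 ∈ [2/35, 2/7)
j=6 picked index 6: u0 ∈ [-3/35, 1/7)
intersection: [2/35, 3/35)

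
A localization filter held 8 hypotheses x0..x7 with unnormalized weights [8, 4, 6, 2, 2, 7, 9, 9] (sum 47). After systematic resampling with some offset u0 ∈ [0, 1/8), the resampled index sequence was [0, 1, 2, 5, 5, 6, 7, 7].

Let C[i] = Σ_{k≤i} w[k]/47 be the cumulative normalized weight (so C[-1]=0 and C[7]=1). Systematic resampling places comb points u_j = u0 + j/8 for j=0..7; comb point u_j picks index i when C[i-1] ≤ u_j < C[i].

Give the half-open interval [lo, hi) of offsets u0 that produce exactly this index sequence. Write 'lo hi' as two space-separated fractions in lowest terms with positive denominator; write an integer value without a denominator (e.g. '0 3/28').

C = [8/47, 12/47, 18/47, 20/47, 22/47, 29/47, 38/47, 1]
j=0 picked index 0: u0 ∈ [0, 8/47)
j=1 picked index 1: u0 ∈ [17/376, 49/376)
j=2 picked index 2: u0 ∈ [1/188, 25/188)
j=3 picked index 5: u0 ∈ [35/376, 91/376)
j=4 picked index 5: u0 ∈ [-3/94, 11/94)
j=5 picked index 6: u0 ∈ [-3/376, 69/376)
j=6 picked index 7: u0 ∈ [11/188, 1/4)
j=7 picked index 7: u0 ∈ [-25/376, 1/8)
intersection: [35/376, 11/94)

35/376 11/94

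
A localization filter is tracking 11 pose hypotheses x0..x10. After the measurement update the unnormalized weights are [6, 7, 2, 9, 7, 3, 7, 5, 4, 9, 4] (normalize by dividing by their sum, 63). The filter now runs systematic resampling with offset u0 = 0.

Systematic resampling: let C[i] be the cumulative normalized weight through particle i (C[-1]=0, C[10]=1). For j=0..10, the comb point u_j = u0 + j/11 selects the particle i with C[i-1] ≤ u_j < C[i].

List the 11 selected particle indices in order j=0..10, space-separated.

0 0 1 3 3 4 6 6 7 9 9

C = [2/21, 13/63, 5/21, 8/21, 31/63, 34/63, 41/63, 46/63, 50/63, 59/63, 1]
j=0: u_0=0 ∈ [0, 2/21) → index 0
j=1: u_1=1/11 ∈ [0, 2/21) → index 0
j=2: u_2=2/11 ∈ [2/21, 13/63) → index 1
j=3: u_3=3/11 ∈ [5/21, 8/21) → index 3
j=4: u_4=4/11 ∈ [5/21, 8/21) → index 3
j=5: u_5=5/11 ∈ [8/21, 31/63) → index 4
j=6: u_6=6/11 ∈ [34/63, 41/63) → index 6
j=7: u_7=7/11 ∈ [34/63, 41/63) → index 6
j=8: u_8=8/11 ∈ [41/63, 46/63) → index 7
j=9: u_9=9/11 ∈ [50/63, 59/63) → index 9
j=10: u_10=10/11 ∈ [50/63, 59/63) → index 9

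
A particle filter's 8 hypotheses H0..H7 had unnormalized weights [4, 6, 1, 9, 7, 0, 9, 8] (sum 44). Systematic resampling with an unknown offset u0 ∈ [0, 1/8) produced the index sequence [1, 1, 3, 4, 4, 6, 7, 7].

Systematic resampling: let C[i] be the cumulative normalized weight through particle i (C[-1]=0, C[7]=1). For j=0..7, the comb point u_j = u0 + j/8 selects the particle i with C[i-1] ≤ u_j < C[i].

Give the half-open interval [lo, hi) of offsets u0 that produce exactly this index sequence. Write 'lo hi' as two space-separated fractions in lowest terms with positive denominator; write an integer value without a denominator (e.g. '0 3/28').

C = [1/11, 5/22, 1/4, 5/11, 27/44, 27/44, 9/11, 1]
j=0 picked index 1: u0 ∈ [1/11, 5/22)
j=1 picked index 1: u0 ∈ [-3/88, 9/88)
j=2 picked index 3: u0 ∈ [0, 9/44)
j=3 picked index 4: u0 ∈ [7/88, 21/88)
j=4 picked index 4: u0 ∈ [-1/22, 5/44)
j=5 picked index 6: u0 ∈ [-1/88, 17/88)
j=6 picked index 7: u0 ∈ [3/44, 1/4)
j=7 picked index 7: u0 ∈ [-5/88, 1/8)
intersection: [1/11, 9/88)

1/11 9/88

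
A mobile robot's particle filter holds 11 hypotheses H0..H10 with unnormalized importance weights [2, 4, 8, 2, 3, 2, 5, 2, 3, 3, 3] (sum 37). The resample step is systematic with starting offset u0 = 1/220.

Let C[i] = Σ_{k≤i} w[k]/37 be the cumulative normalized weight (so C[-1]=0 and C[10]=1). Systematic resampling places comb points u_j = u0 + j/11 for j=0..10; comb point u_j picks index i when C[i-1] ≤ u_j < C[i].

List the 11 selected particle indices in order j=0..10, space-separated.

0 1 2 2 2 4 5 6 7 8 9

C = [2/37, 6/37, 14/37, 16/37, 19/37, 21/37, 26/37, 28/37, 31/37, 34/37, 1]
j=0: u_0=1/220 ∈ [0, 2/37) → index 0
j=1: u_1=21/220 ∈ [2/37, 6/37) → index 1
j=2: u_2=41/220 ∈ [6/37, 14/37) → index 2
j=3: u_3=61/220 ∈ [6/37, 14/37) → index 2
j=4: u_4=81/220 ∈ [6/37, 14/37) → index 2
j=5: u_5=101/220 ∈ [16/37, 19/37) → index 4
j=6: u_6=11/20 ∈ [19/37, 21/37) → index 5
j=7: u_7=141/220 ∈ [21/37, 26/37) → index 6
j=8: u_8=161/220 ∈ [26/37, 28/37) → index 7
j=9: u_9=181/220 ∈ [28/37, 31/37) → index 8
j=10: u_10=201/220 ∈ [31/37, 34/37) → index 9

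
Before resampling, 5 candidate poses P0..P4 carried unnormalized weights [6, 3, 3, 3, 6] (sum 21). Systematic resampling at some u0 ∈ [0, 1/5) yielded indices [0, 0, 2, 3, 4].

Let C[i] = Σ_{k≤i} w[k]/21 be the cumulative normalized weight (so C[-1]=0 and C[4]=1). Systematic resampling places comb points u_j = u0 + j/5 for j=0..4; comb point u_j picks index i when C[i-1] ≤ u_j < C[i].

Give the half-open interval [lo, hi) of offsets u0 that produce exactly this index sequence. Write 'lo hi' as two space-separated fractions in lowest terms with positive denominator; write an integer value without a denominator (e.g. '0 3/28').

1/35 3/35

C = [2/7, 3/7, 4/7, 5/7, 1]
j=0 picked index 0: u0 ∈ [0, 2/7)
j=1 picked index 0: u0 ∈ [-1/5, 3/35)
j=2 picked index 2: u0 ∈ [1/35, 6/35)
j=3 picked index 3: u0 ∈ [-1/35, 4/35)
j=4 picked index 4: u0 ∈ [-3/35, 1/5)
intersection: [1/35, 3/35)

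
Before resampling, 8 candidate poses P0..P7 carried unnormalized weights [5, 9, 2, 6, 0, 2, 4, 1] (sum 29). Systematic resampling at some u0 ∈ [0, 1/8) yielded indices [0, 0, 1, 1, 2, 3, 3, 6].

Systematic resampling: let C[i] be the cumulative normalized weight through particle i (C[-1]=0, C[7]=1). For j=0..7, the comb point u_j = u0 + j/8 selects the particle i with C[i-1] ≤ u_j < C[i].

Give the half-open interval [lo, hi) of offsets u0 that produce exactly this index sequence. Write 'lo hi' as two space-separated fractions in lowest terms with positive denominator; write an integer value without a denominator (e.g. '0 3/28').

0 1/116

C = [5/29, 14/29, 16/29, 22/29, 22/29, 24/29, 28/29, 1]
j=0 picked index 0: u0 ∈ [0, 5/29)
j=1 picked index 0: u0 ∈ [-1/8, 11/232)
j=2 picked index 1: u0 ∈ [-9/116, 27/116)
j=3 picked index 1: u0 ∈ [-47/232, 25/232)
j=4 picked index 2: u0 ∈ [-1/58, 3/58)
j=5 picked index 3: u0 ∈ [-17/232, 31/232)
j=6 picked index 3: u0 ∈ [-23/116, 1/116)
j=7 picked index 6: u0 ∈ [-11/232, 21/232)
intersection: [0, 1/116)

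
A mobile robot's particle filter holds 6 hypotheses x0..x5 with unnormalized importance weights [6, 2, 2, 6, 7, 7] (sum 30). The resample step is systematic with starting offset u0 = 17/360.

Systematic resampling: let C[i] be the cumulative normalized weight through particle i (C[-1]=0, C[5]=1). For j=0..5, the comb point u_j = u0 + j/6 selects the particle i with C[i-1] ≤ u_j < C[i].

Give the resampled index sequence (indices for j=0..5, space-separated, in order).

C = [1/5, 4/15, 1/3, 8/15, 23/30, 1]
j=0: u_0=17/360 ∈ [0, 1/5) → index 0
j=1: u_1=77/360 ∈ [1/5, 4/15) → index 1
j=2: u_2=137/360 ∈ [1/3, 8/15) → index 3
j=3: u_3=197/360 ∈ [8/15, 23/30) → index 4
j=4: u_4=257/360 ∈ [8/15, 23/30) → index 4
j=5: u_5=317/360 ∈ [23/30, 1) → index 5

0 1 3 4 4 5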